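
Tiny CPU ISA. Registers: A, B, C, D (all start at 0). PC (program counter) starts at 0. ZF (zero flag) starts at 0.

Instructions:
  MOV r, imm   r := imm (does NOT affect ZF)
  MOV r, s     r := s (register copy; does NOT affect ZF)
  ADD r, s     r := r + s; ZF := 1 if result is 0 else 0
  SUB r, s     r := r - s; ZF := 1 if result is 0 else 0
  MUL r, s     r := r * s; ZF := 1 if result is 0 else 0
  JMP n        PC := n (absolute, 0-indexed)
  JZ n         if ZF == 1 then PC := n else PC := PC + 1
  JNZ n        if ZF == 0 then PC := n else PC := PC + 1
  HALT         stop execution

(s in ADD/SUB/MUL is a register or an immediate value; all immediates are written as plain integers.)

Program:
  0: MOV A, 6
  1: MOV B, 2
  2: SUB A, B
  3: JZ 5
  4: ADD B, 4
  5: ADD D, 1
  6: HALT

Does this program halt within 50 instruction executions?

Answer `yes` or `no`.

Step 1: PC=0 exec 'MOV A, 6'. After: A=6 B=0 C=0 D=0 ZF=0 PC=1
Step 2: PC=1 exec 'MOV B, 2'. After: A=6 B=2 C=0 D=0 ZF=0 PC=2
Step 3: PC=2 exec 'SUB A, B'. After: A=4 B=2 C=0 D=0 ZF=0 PC=3
Step 4: PC=3 exec 'JZ 5'. After: A=4 B=2 C=0 D=0 ZF=0 PC=4
Step 5: PC=4 exec 'ADD B, 4'. After: A=4 B=6 C=0 D=0 ZF=0 PC=5
Step 6: PC=5 exec 'ADD D, 1'. After: A=4 B=6 C=0 D=1 ZF=0 PC=6
Step 7: PC=6 exec 'HALT'. After: A=4 B=6 C=0 D=1 ZF=0 PC=6 HALTED

Answer: yes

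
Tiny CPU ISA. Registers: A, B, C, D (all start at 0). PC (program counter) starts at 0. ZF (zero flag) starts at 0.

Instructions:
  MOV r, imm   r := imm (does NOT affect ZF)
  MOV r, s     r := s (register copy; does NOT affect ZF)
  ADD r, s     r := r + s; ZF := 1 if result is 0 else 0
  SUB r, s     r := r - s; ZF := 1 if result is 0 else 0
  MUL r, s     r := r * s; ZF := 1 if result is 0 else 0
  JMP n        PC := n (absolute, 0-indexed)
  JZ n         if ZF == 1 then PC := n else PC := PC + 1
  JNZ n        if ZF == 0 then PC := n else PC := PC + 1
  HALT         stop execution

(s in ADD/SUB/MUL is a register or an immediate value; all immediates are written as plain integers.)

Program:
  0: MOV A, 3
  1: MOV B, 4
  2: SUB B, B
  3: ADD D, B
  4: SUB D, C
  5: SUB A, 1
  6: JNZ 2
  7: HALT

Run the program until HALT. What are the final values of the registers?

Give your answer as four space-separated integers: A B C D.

Answer: 0 0 0 0

Derivation:
Step 1: PC=0 exec 'MOV A, 3'. After: A=3 B=0 C=0 D=0 ZF=0 PC=1
Step 2: PC=1 exec 'MOV B, 4'. After: A=3 B=4 C=0 D=0 ZF=0 PC=2
Step 3: PC=2 exec 'SUB B, B'. After: A=3 B=0 C=0 D=0 ZF=1 PC=3
Step 4: PC=3 exec 'ADD D, B'. After: A=3 B=0 C=0 D=0 ZF=1 PC=4
Step 5: PC=4 exec 'SUB D, C'. After: A=3 B=0 C=0 D=0 ZF=1 PC=5
Step 6: PC=5 exec 'SUB A, 1'. After: A=2 B=0 C=0 D=0 ZF=0 PC=6
Step 7: PC=6 exec 'JNZ 2'. After: A=2 B=0 C=0 D=0 ZF=0 PC=2
Step 8: PC=2 exec 'SUB B, B'. After: A=2 B=0 C=0 D=0 ZF=1 PC=3
Step 9: PC=3 exec 'ADD D, B'. After: A=2 B=0 C=0 D=0 ZF=1 PC=4
Step 10: PC=4 exec 'SUB D, C'. After: A=2 B=0 C=0 D=0 ZF=1 PC=5
Step 11: PC=5 exec 'SUB A, 1'. After: A=1 B=0 C=0 D=0 ZF=0 PC=6
Step 12: PC=6 exec 'JNZ 2'. After: A=1 B=0 C=0 D=0 ZF=0 PC=2
Step 13: PC=2 exec 'SUB B, B'. After: A=1 B=0 C=0 D=0 ZF=1 PC=3
Step 14: PC=3 exec 'ADD D, B'. After: A=1 B=0 C=0 D=0 ZF=1 PC=4
Step 15: PC=4 exec 'SUB D, C'. After: A=1 B=0 C=0 D=0 ZF=1 PC=5
Step 16: PC=5 exec 'SUB A, 1'. After: A=0 B=0 C=0 D=0 ZF=1 PC=6
Step 17: PC=6 exec 'JNZ 2'. After: A=0 B=0 C=0 D=0 ZF=1 PC=7
Step 18: PC=7 exec 'HALT'. After: A=0 B=0 C=0 D=0 ZF=1 PC=7 HALTED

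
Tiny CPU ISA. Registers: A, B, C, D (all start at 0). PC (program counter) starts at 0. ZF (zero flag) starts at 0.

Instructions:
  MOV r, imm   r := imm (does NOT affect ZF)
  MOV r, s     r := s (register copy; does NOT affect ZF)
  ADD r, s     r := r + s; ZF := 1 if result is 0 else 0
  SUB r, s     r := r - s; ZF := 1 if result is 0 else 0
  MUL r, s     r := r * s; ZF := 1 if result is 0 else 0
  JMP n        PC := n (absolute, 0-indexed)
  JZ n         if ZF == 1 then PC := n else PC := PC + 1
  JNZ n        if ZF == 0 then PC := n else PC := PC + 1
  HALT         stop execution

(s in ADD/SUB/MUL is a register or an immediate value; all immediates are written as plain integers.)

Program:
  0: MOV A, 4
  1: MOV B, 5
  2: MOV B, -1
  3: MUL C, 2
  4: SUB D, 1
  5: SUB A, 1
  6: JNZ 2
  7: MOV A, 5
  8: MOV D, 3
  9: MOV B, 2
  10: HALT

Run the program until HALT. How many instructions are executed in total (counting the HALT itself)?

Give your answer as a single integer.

Step 1: PC=0 exec 'MOV A, 4'. After: A=4 B=0 C=0 D=0 ZF=0 PC=1
Step 2: PC=1 exec 'MOV B, 5'. After: A=4 B=5 C=0 D=0 ZF=0 PC=2
Step 3: PC=2 exec 'MOV B, -1'. After: A=4 B=-1 C=0 D=0 ZF=0 PC=3
Step 4: PC=3 exec 'MUL C, 2'. After: A=4 B=-1 C=0 D=0 ZF=1 PC=4
Step 5: PC=4 exec 'SUB D, 1'. After: A=4 B=-1 C=0 D=-1 ZF=0 PC=5
Step 6: PC=5 exec 'SUB A, 1'. After: A=3 B=-1 C=0 D=-1 ZF=0 PC=6
Step 7: PC=6 exec 'JNZ 2'. After: A=3 B=-1 C=0 D=-1 ZF=0 PC=2
Step 8: PC=2 exec 'MOV B, -1'. After: A=3 B=-1 C=0 D=-1 ZF=0 PC=3
Step 9: PC=3 exec 'MUL C, 2'. After: A=3 B=-1 C=0 D=-1 ZF=1 PC=4
Step 10: PC=4 exec 'SUB D, 1'. After: A=3 B=-1 C=0 D=-2 ZF=0 PC=5
Step 11: PC=5 exec 'SUB A, 1'. After: A=2 B=-1 C=0 D=-2 ZF=0 PC=6
Step 12: PC=6 exec 'JNZ 2'. After: A=2 B=-1 C=0 D=-2 ZF=0 PC=2
Step 13: PC=2 exec 'MOV B, -1'. After: A=2 B=-1 C=0 D=-2 ZF=0 PC=3
Step 14: PC=3 exec 'MUL C, 2'. After: A=2 B=-1 C=0 D=-2 ZF=1 PC=4
Step 15: PC=4 exec 'SUB D, 1'. After: A=2 B=-1 C=0 D=-3 ZF=0 PC=5
Step 16: PC=5 exec 'SUB A, 1'. After: A=1 B=-1 C=0 D=-3 ZF=0 PC=6
Step 17: PC=6 exec 'JNZ 2'. After: A=1 B=-1 C=0 D=-3 ZF=0 PC=2
Step 18: PC=2 exec 'MOV B, -1'. After: A=1 B=-1 C=0 D=-3 ZF=0 PC=3
Step 19: PC=3 exec 'MUL C, 2'. After: A=1 B=-1 C=0 D=-3 ZF=1 PC=4
Step 20: PC=4 exec 'SUB D, 1'. After: A=1 B=-1 C=0 D=-4 ZF=0 PC=5
Step 21: PC=5 exec 'SUB A, 1'. After: A=0 B=-1 C=0 D=-4 ZF=1 PC=6
Step 22: PC=6 exec 'JNZ 2'. After: A=0 B=-1 C=0 D=-4 ZF=1 PC=7
Step 23: PC=7 exec 'MOV A, 5'. After: A=5 B=-1 C=0 D=-4 ZF=1 PC=8
Step 24: PC=8 exec 'MOV D, 3'. After: A=5 B=-1 C=0 D=3 ZF=1 PC=9
Step 25: PC=9 exec 'MOV B, 2'. After: A=5 B=2 C=0 D=3 ZF=1 PC=10
Step 26: PC=10 exec 'HALT'. After: A=5 B=2 C=0 D=3 ZF=1 PC=10 HALTED
Total instructions executed: 26

Answer: 26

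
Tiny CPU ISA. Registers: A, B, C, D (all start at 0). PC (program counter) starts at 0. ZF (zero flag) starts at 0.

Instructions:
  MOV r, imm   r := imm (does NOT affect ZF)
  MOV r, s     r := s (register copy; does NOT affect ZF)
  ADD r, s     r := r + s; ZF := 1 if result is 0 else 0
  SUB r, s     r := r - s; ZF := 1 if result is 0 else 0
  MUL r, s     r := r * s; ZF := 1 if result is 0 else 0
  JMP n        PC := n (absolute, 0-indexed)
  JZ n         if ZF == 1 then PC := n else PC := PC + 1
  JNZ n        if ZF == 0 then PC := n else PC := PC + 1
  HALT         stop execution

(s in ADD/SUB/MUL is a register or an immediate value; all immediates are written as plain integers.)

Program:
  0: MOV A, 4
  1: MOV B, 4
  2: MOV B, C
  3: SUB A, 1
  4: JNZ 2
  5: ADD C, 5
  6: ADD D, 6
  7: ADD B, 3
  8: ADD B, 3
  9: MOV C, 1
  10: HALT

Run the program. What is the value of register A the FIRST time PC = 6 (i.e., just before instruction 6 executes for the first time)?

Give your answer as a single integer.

Step 1: PC=0 exec 'MOV A, 4'. After: A=4 B=0 C=0 D=0 ZF=0 PC=1
Step 2: PC=1 exec 'MOV B, 4'. After: A=4 B=4 C=0 D=0 ZF=0 PC=2
Step 3: PC=2 exec 'MOV B, C'. After: A=4 B=0 C=0 D=0 ZF=0 PC=3
Step 4: PC=3 exec 'SUB A, 1'. After: A=3 B=0 C=0 D=0 ZF=0 PC=4
Step 5: PC=4 exec 'JNZ 2'. After: A=3 B=0 C=0 D=0 ZF=0 PC=2
Step 6: PC=2 exec 'MOV B, C'. After: A=3 B=0 C=0 D=0 ZF=0 PC=3
Step 7: PC=3 exec 'SUB A, 1'. After: A=2 B=0 C=0 D=0 ZF=0 PC=4
Step 8: PC=4 exec 'JNZ 2'. After: A=2 B=0 C=0 D=0 ZF=0 PC=2
Step 9: PC=2 exec 'MOV B, C'. After: A=2 B=0 C=0 D=0 ZF=0 PC=3
Step 10: PC=3 exec 'SUB A, 1'. After: A=1 B=0 C=0 D=0 ZF=0 PC=4
Step 11: PC=4 exec 'JNZ 2'. After: A=1 B=0 C=0 D=0 ZF=0 PC=2
Step 12: PC=2 exec 'MOV B, C'. After: A=1 B=0 C=0 D=0 ZF=0 PC=3
Step 13: PC=3 exec 'SUB A, 1'. After: A=0 B=0 C=0 D=0 ZF=1 PC=4
Step 14: PC=4 exec 'JNZ 2'. After: A=0 B=0 C=0 D=0 ZF=1 PC=5
Step 15: PC=5 exec 'ADD C, 5'. After: A=0 B=0 C=5 D=0 ZF=0 PC=6
First time PC=6: A=0

0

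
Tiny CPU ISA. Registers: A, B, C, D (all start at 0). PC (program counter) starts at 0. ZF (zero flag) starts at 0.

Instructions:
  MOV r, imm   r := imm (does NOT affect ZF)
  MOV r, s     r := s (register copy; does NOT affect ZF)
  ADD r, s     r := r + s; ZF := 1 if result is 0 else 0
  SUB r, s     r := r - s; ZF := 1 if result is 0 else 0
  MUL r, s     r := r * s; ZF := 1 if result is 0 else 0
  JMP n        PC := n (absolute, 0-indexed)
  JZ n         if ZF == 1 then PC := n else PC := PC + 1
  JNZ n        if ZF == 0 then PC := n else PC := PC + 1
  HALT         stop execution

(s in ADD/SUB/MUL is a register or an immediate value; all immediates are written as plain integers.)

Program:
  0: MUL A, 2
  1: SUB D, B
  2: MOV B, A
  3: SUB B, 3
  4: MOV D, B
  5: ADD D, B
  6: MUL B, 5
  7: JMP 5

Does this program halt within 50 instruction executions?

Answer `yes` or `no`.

Answer: no

Derivation:
Step 1: PC=0 exec 'MUL A, 2'. After: A=0 B=0 C=0 D=0 ZF=1 PC=1
Step 2: PC=1 exec 'SUB D, B'. After: A=0 B=0 C=0 D=0 ZF=1 PC=2
Step 3: PC=2 exec 'MOV B, A'. After: A=0 B=0 C=0 D=0 ZF=1 PC=3
Step 4: PC=3 exec 'SUB B, 3'. After: A=0 B=-3 C=0 D=0 ZF=0 PC=4
Step 5: PC=4 exec 'MOV D, B'. After: A=0 B=-3 C=0 D=-3 ZF=0 PC=5
Step 6: PC=5 exec 'ADD D, B'. After: A=0 B=-3 C=0 D=-6 ZF=0 PC=6
Step 7: PC=6 exec 'MUL B, 5'. After: A=0 B=-15 C=0 D=-6 ZF=0 PC=7
Step 8: PC=7 exec 'JMP 5'. After: A=0 B=-15 C=0 D=-6 ZF=0 PC=5
Step 9: PC=5 exec 'ADD D, B'. After: A=0 B=-15 C=0 D=-21 ZF=0 PC=6
Step 10: PC=6 exec 'MUL B, 5'. After: A=0 B=-75 C=0 D=-21 ZF=0 PC=7
Step 11: PC=7 exec 'JMP 5'. After: A=0 B=-75 C=0 D=-21 ZF=0 PC=5
Step 12: PC=5 exec 'ADD D, B'. After: A=0 B=-75 C=0 D=-96 ZF=0 PC=6
Step 13: PC=6 exec 'MUL B, 5'. After: A=0 B=-375 C=0 D=-96 ZF=0 PC=7
Step 14: PC=7 exec 'JMP 5'. After: A=0 B=-375 C=0 D=-96 ZF=0 PC=5
Step 15: PC=5 exec 'ADD D, B'. After: A=0 B=-375 C=0 D=-471 ZF=0 PC=6
After 50 steps: not halted. PC revisits the same instructions with no path to HALT; will never halt.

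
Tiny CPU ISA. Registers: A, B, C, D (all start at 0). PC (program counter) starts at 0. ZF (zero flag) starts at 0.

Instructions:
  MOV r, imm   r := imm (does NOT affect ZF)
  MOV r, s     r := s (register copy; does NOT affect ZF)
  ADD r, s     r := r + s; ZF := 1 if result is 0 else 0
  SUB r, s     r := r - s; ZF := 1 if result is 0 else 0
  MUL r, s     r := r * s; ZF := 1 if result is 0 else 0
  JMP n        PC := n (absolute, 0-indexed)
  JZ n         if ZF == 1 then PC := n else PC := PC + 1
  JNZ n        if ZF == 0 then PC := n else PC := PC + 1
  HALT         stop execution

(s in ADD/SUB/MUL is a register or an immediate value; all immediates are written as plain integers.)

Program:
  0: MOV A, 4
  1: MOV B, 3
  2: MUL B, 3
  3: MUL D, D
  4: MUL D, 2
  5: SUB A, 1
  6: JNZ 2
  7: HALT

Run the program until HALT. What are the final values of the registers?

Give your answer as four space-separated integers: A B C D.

Step 1: PC=0 exec 'MOV A, 4'. After: A=4 B=0 C=0 D=0 ZF=0 PC=1
Step 2: PC=1 exec 'MOV B, 3'. After: A=4 B=3 C=0 D=0 ZF=0 PC=2
Step 3: PC=2 exec 'MUL B, 3'. After: A=4 B=9 C=0 D=0 ZF=0 PC=3
Step 4: PC=3 exec 'MUL D, D'. After: A=4 B=9 C=0 D=0 ZF=1 PC=4
Step 5: PC=4 exec 'MUL D, 2'. After: A=4 B=9 C=0 D=0 ZF=1 PC=5
Step 6: PC=5 exec 'SUB A, 1'. After: A=3 B=9 C=0 D=0 ZF=0 PC=6
Step 7: PC=6 exec 'JNZ 2'. After: A=3 B=9 C=0 D=0 ZF=0 PC=2
Step 8: PC=2 exec 'MUL B, 3'. After: A=3 B=27 C=0 D=0 ZF=0 PC=3
Step 9: PC=3 exec 'MUL D, D'. After: A=3 B=27 C=0 D=0 ZF=1 PC=4
Step 10: PC=4 exec 'MUL D, 2'. After: A=3 B=27 C=0 D=0 ZF=1 PC=5
Step 11: PC=5 exec 'SUB A, 1'. After: A=2 B=27 C=0 D=0 ZF=0 PC=6
Step 12: PC=6 exec 'JNZ 2'. After: A=2 B=27 C=0 D=0 ZF=0 PC=2
Step 13: PC=2 exec 'MUL B, 3'. After: A=2 B=81 C=0 D=0 ZF=0 PC=3
Step 14: PC=3 exec 'MUL D, D'. After: A=2 B=81 C=0 D=0 ZF=1 PC=4
Step 15: PC=4 exec 'MUL D, 2'. After: A=2 B=81 C=0 D=0 ZF=1 PC=5
Step 16: PC=5 exec 'SUB A, 1'. After: A=1 B=81 C=0 D=0 ZF=0 PC=6
Step 17: PC=6 exec 'JNZ 2'. After: A=1 B=81 C=0 D=0 ZF=0 PC=2
Step 18: PC=2 exec 'MUL B, 3'. After: A=1 B=243 C=0 D=0 ZF=0 PC=3
Step 19: PC=3 exec 'MUL D, D'. After: A=1 B=243 C=0 D=0 ZF=1 PC=4
Step 20: PC=4 exec 'MUL D, 2'. After: A=1 B=243 C=0 D=0 ZF=1 PC=5
Step 21: PC=5 exec 'SUB A, 1'. After: A=0 B=243 C=0 D=0 ZF=1 PC=6
Step 22: PC=6 exec 'JNZ 2'. After: A=0 B=243 C=0 D=0 ZF=1 PC=7
Step 23: PC=7 exec 'HALT'. After: A=0 B=243 C=0 D=0 ZF=1 PC=7 HALTED

Answer: 0 243 0 0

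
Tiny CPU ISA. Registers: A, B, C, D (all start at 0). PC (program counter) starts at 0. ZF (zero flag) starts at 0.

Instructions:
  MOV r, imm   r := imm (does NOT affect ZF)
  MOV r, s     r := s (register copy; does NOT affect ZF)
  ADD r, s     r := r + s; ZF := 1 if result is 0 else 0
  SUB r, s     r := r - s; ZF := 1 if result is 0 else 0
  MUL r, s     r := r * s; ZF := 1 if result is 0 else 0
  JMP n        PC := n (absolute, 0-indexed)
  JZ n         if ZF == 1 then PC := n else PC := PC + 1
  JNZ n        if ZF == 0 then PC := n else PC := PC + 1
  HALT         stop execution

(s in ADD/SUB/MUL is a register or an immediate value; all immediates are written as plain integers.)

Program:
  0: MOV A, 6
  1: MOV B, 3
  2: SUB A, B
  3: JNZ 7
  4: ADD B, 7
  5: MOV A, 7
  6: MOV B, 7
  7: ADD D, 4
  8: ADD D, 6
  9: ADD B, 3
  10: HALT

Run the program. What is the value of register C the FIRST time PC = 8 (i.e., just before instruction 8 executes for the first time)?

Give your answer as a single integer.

Step 1: PC=0 exec 'MOV A, 6'. After: A=6 B=0 C=0 D=0 ZF=0 PC=1
Step 2: PC=1 exec 'MOV B, 3'. After: A=6 B=3 C=0 D=0 ZF=0 PC=2
Step 3: PC=2 exec 'SUB A, B'. After: A=3 B=3 C=0 D=0 ZF=0 PC=3
Step 4: PC=3 exec 'JNZ 7'. After: A=3 B=3 C=0 D=0 ZF=0 PC=7
Step 5: PC=7 exec 'ADD D, 4'. After: A=3 B=3 C=0 D=4 ZF=0 PC=8
First time PC=8: C=0

0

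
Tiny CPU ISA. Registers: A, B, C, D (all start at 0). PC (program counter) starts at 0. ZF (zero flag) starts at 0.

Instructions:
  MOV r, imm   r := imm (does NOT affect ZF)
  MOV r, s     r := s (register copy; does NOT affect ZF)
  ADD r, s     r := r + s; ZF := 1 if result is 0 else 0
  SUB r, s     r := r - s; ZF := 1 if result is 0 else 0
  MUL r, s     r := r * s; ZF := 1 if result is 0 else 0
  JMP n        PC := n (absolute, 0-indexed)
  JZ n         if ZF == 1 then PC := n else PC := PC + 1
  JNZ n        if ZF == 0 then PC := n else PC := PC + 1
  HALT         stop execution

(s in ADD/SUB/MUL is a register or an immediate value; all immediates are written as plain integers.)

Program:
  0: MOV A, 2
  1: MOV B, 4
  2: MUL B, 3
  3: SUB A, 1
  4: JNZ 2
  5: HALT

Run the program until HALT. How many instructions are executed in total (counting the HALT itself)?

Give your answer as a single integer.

Answer: 9

Derivation:
Step 1: PC=0 exec 'MOV A, 2'. After: A=2 B=0 C=0 D=0 ZF=0 PC=1
Step 2: PC=1 exec 'MOV B, 4'. After: A=2 B=4 C=0 D=0 ZF=0 PC=2
Step 3: PC=2 exec 'MUL B, 3'. After: A=2 B=12 C=0 D=0 ZF=0 PC=3
Step 4: PC=3 exec 'SUB A, 1'. After: A=1 B=12 C=0 D=0 ZF=0 PC=4
Step 5: PC=4 exec 'JNZ 2'. After: A=1 B=12 C=0 D=0 ZF=0 PC=2
Step 6: PC=2 exec 'MUL B, 3'. After: A=1 B=36 C=0 D=0 ZF=0 PC=3
Step 7: PC=3 exec 'SUB A, 1'. After: A=0 B=36 C=0 D=0 ZF=1 PC=4
Step 8: PC=4 exec 'JNZ 2'. After: A=0 B=36 C=0 D=0 ZF=1 PC=5
Step 9: PC=5 exec 'HALT'. After: A=0 B=36 C=0 D=0 ZF=1 PC=5 HALTED
Total instructions executed: 9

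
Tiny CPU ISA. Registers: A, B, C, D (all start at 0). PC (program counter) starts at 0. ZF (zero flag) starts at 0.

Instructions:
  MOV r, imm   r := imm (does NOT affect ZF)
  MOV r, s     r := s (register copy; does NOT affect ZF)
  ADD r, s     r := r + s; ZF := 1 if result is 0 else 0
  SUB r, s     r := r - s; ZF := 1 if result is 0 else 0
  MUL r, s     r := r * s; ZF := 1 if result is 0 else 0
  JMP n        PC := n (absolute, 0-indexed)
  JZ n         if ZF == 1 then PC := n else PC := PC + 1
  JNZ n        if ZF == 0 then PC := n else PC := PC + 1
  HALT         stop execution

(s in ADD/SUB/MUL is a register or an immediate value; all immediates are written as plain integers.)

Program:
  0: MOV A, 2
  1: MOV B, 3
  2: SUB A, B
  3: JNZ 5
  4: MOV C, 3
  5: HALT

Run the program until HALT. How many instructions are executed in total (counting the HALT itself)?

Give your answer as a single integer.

Answer: 5

Derivation:
Step 1: PC=0 exec 'MOV A, 2'. After: A=2 B=0 C=0 D=0 ZF=0 PC=1
Step 2: PC=1 exec 'MOV B, 3'. After: A=2 B=3 C=0 D=0 ZF=0 PC=2
Step 3: PC=2 exec 'SUB A, B'. After: A=-1 B=3 C=0 D=0 ZF=0 PC=3
Step 4: PC=3 exec 'JNZ 5'. After: A=-1 B=3 C=0 D=0 ZF=0 PC=5
Step 5: PC=5 exec 'HALT'. After: A=-1 B=3 C=0 D=0 ZF=0 PC=5 HALTED
Total instructions executed: 5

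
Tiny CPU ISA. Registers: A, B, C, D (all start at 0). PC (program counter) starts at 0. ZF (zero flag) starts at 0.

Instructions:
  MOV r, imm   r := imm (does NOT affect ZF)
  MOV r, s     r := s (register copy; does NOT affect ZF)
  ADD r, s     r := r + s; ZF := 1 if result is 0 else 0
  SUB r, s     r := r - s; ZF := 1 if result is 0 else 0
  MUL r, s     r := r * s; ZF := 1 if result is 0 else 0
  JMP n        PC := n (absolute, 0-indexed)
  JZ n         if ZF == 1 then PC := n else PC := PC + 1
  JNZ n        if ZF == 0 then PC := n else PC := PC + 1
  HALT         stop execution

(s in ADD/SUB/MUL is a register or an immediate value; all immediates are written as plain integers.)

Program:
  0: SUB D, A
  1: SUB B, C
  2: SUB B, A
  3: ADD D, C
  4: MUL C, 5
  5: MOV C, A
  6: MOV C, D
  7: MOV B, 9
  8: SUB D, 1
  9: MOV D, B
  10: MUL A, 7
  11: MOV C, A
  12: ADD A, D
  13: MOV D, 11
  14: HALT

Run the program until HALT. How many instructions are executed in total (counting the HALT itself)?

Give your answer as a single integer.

Answer: 15

Derivation:
Step 1: PC=0 exec 'SUB D, A'. After: A=0 B=0 C=0 D=0 ZF=1 PC=1
Step 2: PC=1 exec 'SUB B, C'. After: A=0 B=0 C=0 D=0 ZF=1 PC=2
Step 3: PC=2 exec 'SUB B, A'. After: A=0 B=0 C=0 D=0 ZF=1 PC=3
Step 4: PC=3 exec 'ADD D, C'. After: A=0 B=0 C=0 D=0 ZF=1 PC=4
Step 5: PC=4 exec 'MUL C, 5'. After: A=0 B=0 C=0 D=0 ZF=1 PC=5
Step 6: PC=5 exec 'MOV C, A'. After: A=0 B=0 C=0 D=0 ZF=1 PC=6
Step 7: PC=6 exec 'MOV C, D'. After: A=0 B=0 C=0 D=0 ZF=1 PC=7
Step 8: PC=7 exec 'MOV B, 9'. After: A=0 B=9 C=0 D=0 ZF=1 PC=8
Step 9: PC=8 exec 'SUB D, 1'. After: A=0 B=9 C=0 D=-1 ZF=0 PC=9
Step 10: PC=9 exec 'MOV D, B'. After: A=0 B=9 C=0 D=9 ZF=0 PC=10
Step 11: PC=10 exec 'MUL A, 7'. After: A=0 B=9 C=0 D=9 ZF=1 PC=11
Step 12: PC=11 exec 'MOV C, A'. After: A=0 B=9 C=0 D=9 ZF=1 PC=12
Step 13: PC=12 exec 'ADD A, D'. After: A=9 B=9 C=0 D=9 ZF=0 PC=13
Step 14: PC=13 exec 'MOV D, 11'. After: A=9 B=9 C=0 D=11 ZF=0 PC=14
Step 15: PC=14 exec 'HALT'. After: A=9 B=9 C=0 D=11 ZF=0 PC=14 HALTED
Total instructions executed: 15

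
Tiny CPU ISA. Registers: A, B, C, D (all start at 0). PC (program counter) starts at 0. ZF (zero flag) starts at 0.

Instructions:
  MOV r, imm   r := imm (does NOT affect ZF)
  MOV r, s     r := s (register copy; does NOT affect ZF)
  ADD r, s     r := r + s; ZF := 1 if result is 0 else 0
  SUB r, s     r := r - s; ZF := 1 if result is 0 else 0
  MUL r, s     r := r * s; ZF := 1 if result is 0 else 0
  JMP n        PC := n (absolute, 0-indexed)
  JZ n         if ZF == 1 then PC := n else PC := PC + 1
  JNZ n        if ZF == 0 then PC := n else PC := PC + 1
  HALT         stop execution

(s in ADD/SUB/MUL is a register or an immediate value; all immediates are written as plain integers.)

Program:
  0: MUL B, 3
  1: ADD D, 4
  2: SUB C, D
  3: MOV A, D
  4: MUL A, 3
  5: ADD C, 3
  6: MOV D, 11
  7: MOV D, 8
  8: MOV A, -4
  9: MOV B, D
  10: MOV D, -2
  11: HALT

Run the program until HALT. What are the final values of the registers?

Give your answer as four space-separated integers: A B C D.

Step 1: PC=0 exec 'MUL B, 3'. After: A=0 B=0 C=0 D=0 ZF=1 PC=1
Step 2: PC=1 exec 'ADD D, 4'. After: A=0 B=0 C=0 D=4 ZF=0 PC=2
Step 3: PC=2 exec 'SUB C, D'. After: A=0 B=0 C=-4 D=4 ZF=0 PC=3
Step 4: PC=3 exec 'MOV A, D'. After: A=4 B=0 C=-4 D=4 ZF=0 PC=4
Step 5: PC=4 exec 'MUL A, 3'. After: A=12 B=0 C=-4 D=4 ZF=0 PC=5
Step 6: PC=5 exec 'ADD C, 3'. After: A=12 B=0 C=-1 D=4 ZF=0 PC=6
Step 7: PC=6 exec 'MOV D, 11'. After: A=12 B=0 C=-1 D=11 ZF=0 PC=7
Step 8: PC=7 exec 'MOV D, 8'. After: A=12 B=0 C=-1 D=8 ZF=0 PC=8
Step 9: PC=8 exec 'MOV A, -4'. After: A=-4 B=0 C=-1 D=8 ZF=0 PC=9
Step 10: PC=9 exec 'MOV B, D'. After: A=-4 B=8 C=-1 D=8 ZF=0 PC=10
Step 11: PC=10 exec 'MOV D, -2'. After: A=-4 B=8 C=-1 D=-2 ZF=0 PC=11
Step 12: PC=11 exec 'HALT'. After: A=-4 B=8 C=-1 D=-2 ZF=0 PC=11 HALTED

Answer: -4 8 -1 -2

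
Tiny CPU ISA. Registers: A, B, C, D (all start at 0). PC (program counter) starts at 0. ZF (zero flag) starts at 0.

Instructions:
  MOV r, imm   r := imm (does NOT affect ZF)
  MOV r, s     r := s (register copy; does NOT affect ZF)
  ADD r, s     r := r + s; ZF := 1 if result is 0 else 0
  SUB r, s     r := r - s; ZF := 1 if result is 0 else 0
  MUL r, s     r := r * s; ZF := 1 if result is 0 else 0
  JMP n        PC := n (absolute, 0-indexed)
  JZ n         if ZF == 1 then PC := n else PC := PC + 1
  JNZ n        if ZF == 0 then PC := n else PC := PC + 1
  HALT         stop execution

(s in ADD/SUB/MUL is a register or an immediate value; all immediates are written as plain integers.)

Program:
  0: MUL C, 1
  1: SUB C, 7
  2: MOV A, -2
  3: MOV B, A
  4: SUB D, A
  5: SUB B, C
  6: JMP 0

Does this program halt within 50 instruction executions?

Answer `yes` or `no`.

Step 1: PC=0 exec 'MUL C, 1'. After: A=0 B=0 C=0 D=0 ZF=1 PC=1
Step 2: PC=1 exec 'SUB C, 7'. After: A=0 B=0 C=-7 D=0 ZF=0 PC=2
Step 3: PC=2 exec 'MOV A, -2'. After: A=-2 B=0 C=-7 D=0 ZF=0 PC=3
Step 4: PC=3 exec 'MOV B, A'. After: A=-2 B=-2 C=-7 D=0 ZF=0 PC=4
Step 5: PC=4 exec 'SUB D, A'. After: A=-2 B=-2 C=-7 D=2 ZF=0 PC=5
Step 6: PC=5 exec 'SUB B, C'. After: A=-2 B=5 C=-7 D=2 ZF=0 PC=6
Step 7: PC=6 exec 'JMP 0'. After: A=-2 B=5 C=-7 D=2 ZF=0 PC=0
Step 8: PC=0 exec 'MUL C, 1'. After: A=-2 B=5 C=-7 D=2 ZF=0 PC=1
Step 9: PC=1 exec 'SUB C, 7'. After: A=-2 B=5 C=-14 D=2 ZF=0 PC=2
Step 10: PC=2 exec 'MOV A, -2'. After: A=-2 B=5 C=-14 D=2 ZF=0 PC=3
Step 11: PC=3 exec 'MOV B, A'. After: A=-2 B=-2 C=-14 D=2 ZF=0 PC=4
Step 12: PC=4 exec 'SUB D, A'. After: A=-2 B=-2 C=-14 D=4 ZF=0 PC=5
Step 13: PC=5 exec 'SUB B, C'. After: A=-2 B=12 C=-14 D=4 ZF=0 PC=6
Step 14: PC=6 exec 'JMP 0'. After: A=-2 B=12 C=-14 D=4 ZF=0 PC=0
Step 15: PC=0 exec 'MUL C, 1'. After: A=-2 B=12 C=-14 D=4 ZF=0 PC=1
After 50 steps: not halted. PC revisits the same instructions with no path to HALT; will never halt.

Answer: no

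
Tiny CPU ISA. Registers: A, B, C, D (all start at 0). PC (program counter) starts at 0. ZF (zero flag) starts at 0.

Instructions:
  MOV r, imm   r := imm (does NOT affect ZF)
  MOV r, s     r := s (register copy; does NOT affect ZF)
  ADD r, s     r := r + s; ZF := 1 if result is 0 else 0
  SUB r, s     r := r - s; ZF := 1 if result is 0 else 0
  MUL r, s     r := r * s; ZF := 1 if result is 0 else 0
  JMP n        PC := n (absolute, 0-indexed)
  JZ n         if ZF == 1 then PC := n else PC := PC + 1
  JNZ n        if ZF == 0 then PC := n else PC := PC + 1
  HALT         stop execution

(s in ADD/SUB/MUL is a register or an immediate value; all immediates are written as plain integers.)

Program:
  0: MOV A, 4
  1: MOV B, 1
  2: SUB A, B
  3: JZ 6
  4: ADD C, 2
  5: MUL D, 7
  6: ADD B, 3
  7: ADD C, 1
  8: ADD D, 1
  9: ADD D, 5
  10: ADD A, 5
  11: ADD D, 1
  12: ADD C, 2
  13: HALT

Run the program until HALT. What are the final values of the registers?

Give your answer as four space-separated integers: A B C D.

Step 1: PC=0 exec 'MOV A, 4'. After: A=4 B=0 C=0 D=0 ZF=0 PC=1
Step 2: PC=1 exec 'MOV B, 1'. After: A=4 B=1 C=0 D=0 ZF=0 PC=2
Step 3: PC=2 exec 'SUB A, B'. After: A=3 B=1 C=0 D=0 ZF=0 PC=3
Step 4: PC=3 exec 'JZ 6'. After: A=3 B=1 C=0 D=0 ZF=0 PC=4
Step 5: PC=4 exec 'ADD C, 2'. After: A=3 B=1 C=2 D=0 ZF=0 PC=5
Step 6: PC=5 exec 'MUL D, 7'. After: A=3 B=1 C=2 D=0 ZF=1 PC=6
Step 7: PC=6 exec 'ADD B, 3'. After: A=3 B=4 C=2 D=0 ZF=0 PC=7
Step 8: PC=7 exec 'ADD C, 1'. After: A=3 B=4 C=3 D=0 ZF=0 PC=8
Step 9: PC=8 exec 'ADD D, 1'. After: A=3 B=4 C=3 D=1 ZF=0 PC=9
Step 10: PC=9 exec 'ADD D, 5'. After: A=3 B=4 C=3 D=6 ZF=0 PC=10
Step 11: PC=10 exec 'ADD A, 5'. After: A=8 B=4 C=3 D=6 ZF=0 PC=11
Step 12: PC=11 exec 'ADD D, 1'. After: A=8 B=4 C=3 D=7 ZF=0 PC=12
Step 13: PC=12 exec 'ADD C, 2'. After: A=8 B=4 C=5 D=7 ZF=0 PC=13
Step 14: PC=13 exec 'HALT'. After: A=8 B=4 C=5 D=7 ZF=0 PC=13 HALTED

Answer: 8 4 5 7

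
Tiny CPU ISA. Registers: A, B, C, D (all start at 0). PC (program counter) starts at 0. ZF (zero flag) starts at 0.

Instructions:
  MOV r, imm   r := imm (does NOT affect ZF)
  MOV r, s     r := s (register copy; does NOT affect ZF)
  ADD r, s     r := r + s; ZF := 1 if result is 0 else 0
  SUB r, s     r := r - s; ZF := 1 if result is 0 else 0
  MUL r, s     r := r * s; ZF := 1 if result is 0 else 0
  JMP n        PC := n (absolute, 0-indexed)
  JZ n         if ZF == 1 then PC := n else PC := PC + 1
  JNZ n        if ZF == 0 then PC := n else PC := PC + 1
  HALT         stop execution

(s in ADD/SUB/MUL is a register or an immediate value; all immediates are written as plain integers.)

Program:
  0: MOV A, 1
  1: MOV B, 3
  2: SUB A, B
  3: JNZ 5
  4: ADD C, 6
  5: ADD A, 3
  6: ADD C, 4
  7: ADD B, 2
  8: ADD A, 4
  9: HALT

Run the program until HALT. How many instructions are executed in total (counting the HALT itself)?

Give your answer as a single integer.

Answer: 9

Derivation:
Step 1: PC=0 exec 'MOV A, 1'. After: A=1 B=0 C=0 D=0 ZF=0 PC=1
Step 2: PC=1 exec 'MOV B, 3'. After: A=1 B=3 C=0 D=0 ZF=0 PC=2
Step 3: PC=2 exec 'SUB A, B'. After: A=-2 B=3 C=0 D=0 ZF=0 PC=3
Step 4: PC=3 exec 'JNZ 5'. After: A=-2 B=3 C=0 D=0 ZF=0 PC=5
Step 5: PC=5 exec 'ADD A, 3'. After: A=1 B=3 C=0 D=0 ZF=0 PC=6
Step 6: PC=6 exec 'ADD C, 4'. After: A=1 B=3 C=4 D=0 ZF=0 PC=7
Step 7: PC=7 exec 'ADD B, 2'. After: A=1 B=5 C=4 D=0 ZF=0 PC=8
Step 8: PC=8 exec 'ADD A, 4'. After: A=5 B=5 C=4 D=0 ZF=0 PC=9
Step 9: PC=9 exec 'HALT'. After: A=5 B=5 C=4 D=0 ZF=0 PC=9 HALTED
Total instructions executed: 9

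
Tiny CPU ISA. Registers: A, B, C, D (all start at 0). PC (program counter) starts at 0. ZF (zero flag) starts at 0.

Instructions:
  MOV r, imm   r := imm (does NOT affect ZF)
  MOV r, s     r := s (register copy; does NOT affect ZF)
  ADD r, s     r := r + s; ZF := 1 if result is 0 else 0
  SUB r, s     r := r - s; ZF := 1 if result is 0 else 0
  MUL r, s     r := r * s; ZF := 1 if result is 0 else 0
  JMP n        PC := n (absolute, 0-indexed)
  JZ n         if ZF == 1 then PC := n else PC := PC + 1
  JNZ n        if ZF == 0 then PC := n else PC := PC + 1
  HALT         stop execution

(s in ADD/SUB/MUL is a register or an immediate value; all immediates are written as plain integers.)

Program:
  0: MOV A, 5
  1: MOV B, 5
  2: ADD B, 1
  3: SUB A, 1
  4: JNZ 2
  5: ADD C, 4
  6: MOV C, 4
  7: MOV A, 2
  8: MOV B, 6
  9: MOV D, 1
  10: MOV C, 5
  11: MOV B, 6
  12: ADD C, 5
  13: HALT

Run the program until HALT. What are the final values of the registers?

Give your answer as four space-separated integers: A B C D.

Answer: 2 6 10 1

Derivation:
Step 1: PC=0 exec 'MOV A, 5'. After: A=5 B=0 C=0 D=0 ZF=0 PC=1
Step 2: PC=1 exec 'MOV B, 5'. After: A=5 B=5 C=0 D=0 ZF=0 PC=2
Step 3: PC=2 exec 'ADD B, 1'. After: A=5 B=6 C=0 D=0 ZF=0 PC=3
Step 4: PC=3 exec 'SUB A, 1'. After: A=4 B=6 C=0 D=0 ZF=0 PC=4
Step 5: PC=4 exec 'JNZ 2'. After: A=4 B=6 C=0 D=0 ZF=0 PC=2
Step 6: PC=2 exec 'ADD B, 1'. After: A=4 B=7 C=0 D=0 ZF=0 PC=3
Step 7: PC=3 exec 'SUB A, 1'. After: A=3 B=7 C=0 D=0 ZF=0 PC=4
Step 8: PC=4 exec 'JNZ 2'. After: A=3 B=7 C=0 D=0 ZF=0 PC=2
Step 9: PC=2 exec 'ADD B, 1'. After: A=3 B=8 C=0 D=0 ZF=0 PC=3
Step 10: PC=3 exec 'SUB A, 1'. After: A=2 B=8 C=0 D=0 ZF=0 PC=4
Step 11: PC=4 exec 'JNZ 2'. After: A=2 B=8 C=0 D=0 ZF=0 PC=2
Step 12: PC=2 exec 'ADD B, 1'. After: A=2 B=9 C=0 D=0 ZF=0 PC=3
Step 13: PC=3 exec 'SUB A, 1'. After: A=1 B=9 C=0 D=0 ZF=0 PC=4
Step 14: PC=4 exec 'JNZ 2'. After: A=1 B=9 C=0 D=0 ZF=0 PC=2
Step 15: PC=2 exec 'ADD B, 1'. After: A=1 B=10 C=0 D=0 ZF=0 PC=3
Step 16: PC=3 exec 'SUB A, 1'. After: A=0 B=10 C=0 D=0 ZF=1 PC=4
Step 17: PC=4 exec 'JNZ 2'. After: A=0 B=10 C=0 D=0 ZF=1 PC=5
Step 18: PC=5 exec 'ADD C, 4'. After: A=0 B=10 C=4 D=0 ZF=0 PC=6
Step 19: PC=6 exec 'MOV C, 4'. After: A=0 B=10 C=4 D=0 ZF=0 PC=7
Step 20: PC=7 exec 'MOV A, 2'. After: A=2 B=10 C=4 D=0 ZF=0 PC=8
Step 21: PC=8 exec 'MOV B, 6'. After: A=2 B=6 C=4 D=0 ZF=0 PC=9
Step 22: PC=9 exec 'MOV D, 1'. After: A=2 B=6 C=4 D=1 ZF=0 PC=10
Step 23: PC=10 exec 'MOV C, 5'. After: A=2 B=6 C=5 D=1 ZF=0 PC=11
Step 24: PC=11 exec 'MOV B, 6'. After: A=2 B=6 C=5 D=1 ZF=0 PC=12
Step 25: PC=12 exec 'ADD C, 5'. After: A=2 B=6 C=10 D=1 ZF=0 PC=13
Step 26: PC=13 exec 'HALT'. After: A=2 B=6 C=10 D=1 ZF=0 PC=13 HALTED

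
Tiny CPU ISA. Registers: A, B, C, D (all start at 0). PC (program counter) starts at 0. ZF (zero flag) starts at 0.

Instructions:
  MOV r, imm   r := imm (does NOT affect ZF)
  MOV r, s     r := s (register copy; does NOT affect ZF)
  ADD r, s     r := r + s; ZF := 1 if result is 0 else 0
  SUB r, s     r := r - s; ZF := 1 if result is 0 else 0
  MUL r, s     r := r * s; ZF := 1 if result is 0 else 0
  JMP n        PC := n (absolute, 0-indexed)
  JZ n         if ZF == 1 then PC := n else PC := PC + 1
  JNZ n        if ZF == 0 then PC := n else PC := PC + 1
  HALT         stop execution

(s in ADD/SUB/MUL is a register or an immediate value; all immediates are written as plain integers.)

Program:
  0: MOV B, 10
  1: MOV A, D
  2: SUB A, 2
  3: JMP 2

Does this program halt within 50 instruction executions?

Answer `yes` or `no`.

Answer: no

Derivation:
Step 1: PC=0 exec 'MOV B, 10'. After: A=0 B=10 C=0 D=0 ZF=0 PC=1
Step 2: PC=1 exec 'MOV A, D'. After: A=0 B=10 C=0 D=0 ZF=0 PC=2
Step 3: PC=2 exec 'SUB A, 2'. After: A=-2 B=10 C=0 D=0 ZF=0 PC=3
Step 4: PC=3 exec 'JMP 2'. After: A=-2 B=10 C=0 D=0 ZF=0 PC=2
Step 5: PC=2 exec 'SUB A, 2'. After: A=-4 B=10 C=0 D=0 ZF=0 PC=3
Step 6: PC=3 exec 'JMP 2'. After: A=-4 B=10 C=0 D=0 ZF=0 PC=2
Step 7: PC=2 exec 'SUB A, 2'. After: A=-6 B=10 C=0 D=0 ZF=0 PC=3
Step 8: PC=3 exec 'JMP 2'. After: A=-6 B=10 C=0 D=0 ZF=0 PC=2
Step 9: PC=2 exec 'SUB A, 2'. After: A=-8 B=10 C=0 D=0 ZF=0 PC=3
Step 10: PC=3 exec 'JMP 2'. After: A=-8 B=10 C=0 D=0 ZF=0 PC=2
Step 11: PC=2 exec 'SUB A, 2'. After: A=-10 B=10 C=0 D=0 ZF=0 PC=3
Step 12: PC=3 exec 'JMP 2'. After: A=-10 B=10 C=0 D=0 ZF=0 PC=2
Step 13: PC=2 exec 'SUB A, 2'. After: A=-12 B=10 C=0 D=0 ZF=0 PC=3
Step 14: PC=3 exec 'JMP 2'. After: A=-12 B=10 C=0 D=0 ZF=0 PC=2
Step 15: PC=2 exec 'SUB A, 2'. After: A=-14 B=10 C=0 D=0 ZF=0 PC=3
After 50 steps: not halted. PC revisits the same instructions with no path to HALT; will never halt.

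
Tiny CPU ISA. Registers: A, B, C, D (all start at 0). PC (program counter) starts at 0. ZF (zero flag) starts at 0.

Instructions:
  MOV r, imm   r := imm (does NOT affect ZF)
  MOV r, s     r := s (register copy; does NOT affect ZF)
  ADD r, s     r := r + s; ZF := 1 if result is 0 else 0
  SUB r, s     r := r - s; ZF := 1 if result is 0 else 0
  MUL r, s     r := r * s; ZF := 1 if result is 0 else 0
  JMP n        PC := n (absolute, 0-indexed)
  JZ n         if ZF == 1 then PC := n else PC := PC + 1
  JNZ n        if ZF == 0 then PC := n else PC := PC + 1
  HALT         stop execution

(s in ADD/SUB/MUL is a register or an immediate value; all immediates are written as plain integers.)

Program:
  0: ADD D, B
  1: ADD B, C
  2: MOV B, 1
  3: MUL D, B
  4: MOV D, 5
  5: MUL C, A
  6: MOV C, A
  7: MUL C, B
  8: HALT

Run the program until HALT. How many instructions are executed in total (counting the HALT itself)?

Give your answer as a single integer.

Step 1: PC=0 exec 'ADD D, B'. After: A=0 B=0 C=0 D=0 ZF=1 PC=1
Step 2: PC=1 exec 'ADD B, C'. After: A=0 B=0 C=0 D=0 ZF=1 PC=2
Step 3: PC=2 exec 'MOV B, 1'. After: A=0 B=1 C=0 D=0 ZF=1 PC=3
Step 4: PC=3 exec 'MUL D, B'. After: A=0 B=1 C=0 D=0 ZF=1 PC=4
Step 5: PC=4 exec 'MOV D, 5'. After: A=0 B=1 C=0 D=5 ZF=1 PC=5
Step 6: PC=5 exec 'MUL C, A'. After: A=0 B=1 C=0 D=5 ZF=1 PC=6
Step 7: PC=6 exec 'MOV C, A'. After: A=0 B=1 C=0 D=5 ZF=1 PC=7
Step 8: PC=7 exec 'MUL C, B'. After: A=0 B=1 C=0 D=5 ZF=1 PC=8
Step 9: PC=8 exec 'HALT'. After: A=0 B=1 C=0 D=5 ZF=1 PC=8 HALTED
Total instructions executed: 9

Answer: 9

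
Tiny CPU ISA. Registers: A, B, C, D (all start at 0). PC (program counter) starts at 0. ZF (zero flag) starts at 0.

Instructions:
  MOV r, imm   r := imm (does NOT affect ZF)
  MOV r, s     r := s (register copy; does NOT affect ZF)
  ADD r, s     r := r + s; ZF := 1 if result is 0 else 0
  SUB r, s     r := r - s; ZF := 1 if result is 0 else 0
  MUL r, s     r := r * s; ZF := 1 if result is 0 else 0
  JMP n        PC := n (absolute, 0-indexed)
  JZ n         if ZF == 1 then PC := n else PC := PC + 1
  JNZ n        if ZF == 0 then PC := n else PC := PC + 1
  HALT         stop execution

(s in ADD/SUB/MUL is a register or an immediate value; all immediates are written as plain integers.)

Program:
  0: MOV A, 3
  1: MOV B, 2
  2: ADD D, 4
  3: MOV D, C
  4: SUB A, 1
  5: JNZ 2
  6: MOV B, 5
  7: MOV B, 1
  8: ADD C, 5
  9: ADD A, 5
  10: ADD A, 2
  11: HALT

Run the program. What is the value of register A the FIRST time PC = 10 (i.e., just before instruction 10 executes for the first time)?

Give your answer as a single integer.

Step 1: PC=0 exec 'MOV A, 3'. After: A=3 B=0 C=0 D=0 ZF=0 PC=1
Step 2: PC=1 exec 'MOV B, 2'. After: A=3 B=2 C=0 D=0 ZF=0 PC=2
Step 3: PC=2 exec 'ADD D, 4'. After: A=3 B=2 C=0 D=4 ZF=0 PC=3
Step 4: PC=3 exec 'MOV D, C'. After: A=3 B=2 C=0 D=0 ZF=0 PC=4
Step 5: PC=4 exec 'SUB A, 1'. After: A=2 B=2 C=0 D=0 ZF=0 PC=5
Step 6: PC=5 exec 'JNZ 2'. After: A=2 B=2 C=0 D=0 ZF=0 PC=2
Step 7: PC=2 exec 'ADD D, 4'. After: A=2 B=2 C=0 D=4 ZF=0 PC=3
Step 8: PC=3 exec 'MOV D, C'. After: A=2 B=2 C=0 D=0 ZF=0 PC=4
Step 9: PC=4 exec 'SUB A, 1'. After: A=1 B=2 C=0 D=0 ZF=0 PC=5
Step 10: PC=5 exec 'JNZ 2'. After: A=1 B=2 C=0 D=0 ZF=0 PC=2
Step 11: PC=2 exec 'ADD D, 4'. After: A=1 B=2 C=0 D=4 ZF=0 PC=3
Step 12: PC=3 exec 'MOV D, C'. After: A=1 B=2 C=0 D=0 ZF=0 PC=4
Step 13: PC=4 exec 'SUB A, 1'. After: A=0 B=2 C=0 D=0 ZF=1 PC=5
Step 14: PC=5 exec 'JNZ 2'. After: A=0 B=2 C=0 D=0 ZF=1 PC=6
Step 15: PC=6 exec 'MOV B, 5'. After: A=0 B=5 C=0 D=0 ZF=1 PC=7
Step 16: PC=7 exec 'MOV B, 1'. After: A=0 B=1 C=0 D=0 ZF=1 PC=8
Step 17: PC=8 exec 'ADD C, 5'. After: A=0 B=1 C=5 D=0 ZF=0 PC=9
Step 18: PC=9 exec 'ADD A, 5'. After: A=5 B=1 C=5 D=0 ZF=0 PC=10
First time PC=10: A=5

5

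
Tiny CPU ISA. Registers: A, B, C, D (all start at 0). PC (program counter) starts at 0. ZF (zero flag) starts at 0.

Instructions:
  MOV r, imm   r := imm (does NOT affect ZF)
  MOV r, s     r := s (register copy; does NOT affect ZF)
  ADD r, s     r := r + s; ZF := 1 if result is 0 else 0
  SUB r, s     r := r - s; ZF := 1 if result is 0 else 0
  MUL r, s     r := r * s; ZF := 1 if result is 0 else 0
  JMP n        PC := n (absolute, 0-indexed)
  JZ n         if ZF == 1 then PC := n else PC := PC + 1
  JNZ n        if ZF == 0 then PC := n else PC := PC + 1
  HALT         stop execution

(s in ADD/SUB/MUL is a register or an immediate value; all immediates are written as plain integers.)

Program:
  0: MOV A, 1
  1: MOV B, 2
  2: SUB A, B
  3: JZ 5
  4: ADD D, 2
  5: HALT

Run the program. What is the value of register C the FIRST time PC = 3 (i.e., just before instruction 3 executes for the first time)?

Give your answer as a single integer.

Step 1: PC=0 exec 'MOV A, 1'. After: A=1 B=0 C=0 D=0 ZF=0 PC=1
Step 2: PC=1 exec 'MOV B, 2'. After: A=1 B=2 C=0 D=0 ZF=0 PC=2
Step 3: PC=2 exec 'SUB A, B'. After: A=-1 B=2 C=0 D=0 ZF=0 PC=3
First time PC=3: C=0

0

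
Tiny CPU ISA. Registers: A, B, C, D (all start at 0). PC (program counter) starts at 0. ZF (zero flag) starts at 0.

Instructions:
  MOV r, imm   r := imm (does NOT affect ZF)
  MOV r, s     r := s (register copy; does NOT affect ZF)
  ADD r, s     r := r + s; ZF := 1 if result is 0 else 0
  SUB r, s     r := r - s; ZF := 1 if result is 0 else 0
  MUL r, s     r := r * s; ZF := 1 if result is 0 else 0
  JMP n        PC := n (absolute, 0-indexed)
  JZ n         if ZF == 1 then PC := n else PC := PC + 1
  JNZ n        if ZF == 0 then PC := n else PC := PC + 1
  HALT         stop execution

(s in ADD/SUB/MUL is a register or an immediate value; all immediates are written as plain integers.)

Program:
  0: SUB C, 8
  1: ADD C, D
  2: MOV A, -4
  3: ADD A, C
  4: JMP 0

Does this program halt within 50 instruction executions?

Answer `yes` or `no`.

Step 1: PC=0 exec 'SUB C, 8'. After: A=0 B=0 C=-8 D=0 ZF=0 PC=1
Step 2: PC=1 exec 'ADD C, D'. After: A=0 B=0 C=-8 D=0 ZF=0 PC=2
Step 3: PC=2 exec 'MOV A, -4'. After: A=-4 B=0 C=-8 D=0 ZF=0 PC=3
Step 4: PC=3 exec 'ADD A, C'. After: A=-12 B=0 C=-8 D=0 ZF=0 PC=4
Step 5: PC=4 exec 'JMP 0'. After: A=-12 B=0 C=-8 D=0 ZF=0 PC=0
Step 6: PC=0 exec 'SUB C, 8'. After: A=-12 B=0 C=-16 D=0 ZF=0 PC=1
Step 7: PC=1 exec 'ADD C, D'. After: A=-12 B=0 C=-16 D=0 ZF=0 PC=2
Step 8: PC=2 exec 'MOV A, -4'. After: A=-4 B=0 C=-16 D=0 ZF=0 PC=3
Step 9: PC=3 exec 'ADD A, C'. After: A=-20 B=0 C=-16 D=0 ZF=0 PC=4
Step 10: PC=4 exec 'JMP 0'. After: A=-20 B=0 C=-16 D=0 ZF=0 PC=0
Step 11: PC=0 exec 'SUB C, 8'. After: A=-20 B=0 C=-24 D=0 ZF=0 PC=1
Step 12: PC=1 exec 'ADD C, D'. After: A=-20 B=0 C=-24 D=0 ZF=0 PC=2
Step 13: PC=2 exec 'MOV A, -4'. After: A=-4 B=0 C=-24 D=0 ZF=0 PC=3
Step 14: PC=3 exec 'ADD A, C'. After: A=-28 B=0 C=-24 D=0 ZF=0 PC=4
Step 15: PC=4 exec 'JMP 0'. After: A=-28 B=0 C=-24 D=0 ZF=0 PC=0
After 50 steps: not halted. PC revisits the same instructions with no path to HALT; will never halt.

Answer: no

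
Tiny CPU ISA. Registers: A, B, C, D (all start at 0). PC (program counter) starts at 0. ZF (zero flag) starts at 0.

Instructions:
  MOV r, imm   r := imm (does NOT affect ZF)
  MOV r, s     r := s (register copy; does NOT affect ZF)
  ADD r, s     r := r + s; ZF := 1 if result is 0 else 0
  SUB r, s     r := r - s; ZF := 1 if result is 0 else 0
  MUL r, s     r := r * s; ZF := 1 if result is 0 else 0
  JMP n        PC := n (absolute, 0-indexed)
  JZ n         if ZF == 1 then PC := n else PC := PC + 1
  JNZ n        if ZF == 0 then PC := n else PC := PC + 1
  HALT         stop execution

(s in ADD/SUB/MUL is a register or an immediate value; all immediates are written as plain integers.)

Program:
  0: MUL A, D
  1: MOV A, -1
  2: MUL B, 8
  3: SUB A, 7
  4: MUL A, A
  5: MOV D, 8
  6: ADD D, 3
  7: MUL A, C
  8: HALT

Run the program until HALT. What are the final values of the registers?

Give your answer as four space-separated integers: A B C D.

Step 1: PC=0 exec 'MUL A, D'. After: A=0 B=0 C=0 D=0 ZF=1 PC=1
Step 2: PC=1 exec 'MOV A, -1'. After: A=-1 B=0 C=0 D=0 ZF=1 PC=2
Step 3: PC=2 exec 'MUL B, 8'. After: A=-1 B=0 C=0 D=0 ZF=1 PC=3
Step 4: PC=3 exec 'SUB A, 7'. After: A=-8 B=0 C=0 D=0 ZF=0 PC=4
Step 5: PC=4 exec 'MUL A, A'. After: A=64 B=0 C=0 D=0 ZF=0 PC=5
Step 6: PC=5 exec 'MOV D, 8'. After: A=64 B=0 C=0 D=8 ZF=0 PC=6
Step 7: PC=6 exec 'ADD D, 3'. After: A=64 B=0 C=0 D=11 ZF=0 PC=7
Step 8: PC=7 exec 'MUL A, C'. After: A=0 B=0 C=0 D=11 ZF=1 PC=8
Step 9: PC=8 exec 'HALT'. After: A=0 B=0 C=0 D=11 ZF=1 PC=8 HALTED

Answer: 0 0 0 11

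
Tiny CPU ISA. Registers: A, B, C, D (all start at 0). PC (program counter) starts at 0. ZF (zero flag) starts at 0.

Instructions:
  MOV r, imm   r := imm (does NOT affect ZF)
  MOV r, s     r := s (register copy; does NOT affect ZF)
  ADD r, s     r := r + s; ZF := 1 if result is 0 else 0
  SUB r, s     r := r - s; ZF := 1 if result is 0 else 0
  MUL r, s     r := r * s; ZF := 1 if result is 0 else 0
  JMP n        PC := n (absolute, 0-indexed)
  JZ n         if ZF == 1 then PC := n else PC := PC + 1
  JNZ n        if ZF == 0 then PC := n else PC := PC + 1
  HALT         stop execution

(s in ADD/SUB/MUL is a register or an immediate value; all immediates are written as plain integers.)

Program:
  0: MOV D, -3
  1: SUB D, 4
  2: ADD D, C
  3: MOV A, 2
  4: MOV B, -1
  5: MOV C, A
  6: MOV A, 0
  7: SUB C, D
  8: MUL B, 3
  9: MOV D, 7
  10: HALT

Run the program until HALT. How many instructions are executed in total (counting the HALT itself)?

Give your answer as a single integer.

Answer: 11

Derivation:
Step 1: PC=0 exec 'MOV D, -3'. After: A=0 B=0 C=0 D=-3 ZF=0 PC=1
Step 2: PC=1 exec 'SUB D, 4'. After: A=0 B=0 C=0 D=-7 ZF=0 PC=2
Step 3: PC=2 exec 'ADD D, C'. After: A=0 B=0 C=0 D=-7 ZF=0 PC=3
Step 4: PC=3 exec 'MOV A, 2'. After: A=2 B=0 C=0 D=-7 ZF=0 PC=4
Step 5: PC=4 exec 'MOV B, -1'. After: A=2 B=-1 C=0 D=-7 ZF=0 PC=5
Step 6: PC=5 exec 'MOV C, A'. After: A=2 B=-1 C=2 D=-7 ZF=0 PC=6
Step 7: PC=6 exec 'MOV A, 0'. After: A=0 B=-1 C=2 D=-7 ZF=0 PC=7
Step 8: PC=7 exec 'SUB C, D'. After: A=0 B=-1 C=9 D=-7 ZF=0 PC=8
Step 9: PC=8 exec 'MUL B, 3'. After: A=0 B=-3 C=9 D=-7 ZF=0 PC=9
Step 10: PC=9 exec 'MOV D, 7'. After: A=0 B=-3 C=9 D=7 ZF=0 PC=10
Step 11: PC=10 exec 'HALT'. After: A=0 B=-3 C=9 D=7 ZF=0 PC=10 HALTED
Total instructions executed: 11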